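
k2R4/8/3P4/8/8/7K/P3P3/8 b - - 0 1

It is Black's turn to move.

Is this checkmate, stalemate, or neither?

neither

Black to move; black king on a8.
In check: yes, from the white rook on d8.
King squares — a7: available; b7: available; b8: attacked by Rd8.
Legal moves for Black: Kb7, Ka7.
Black is in check but has 2 legal moves → neither.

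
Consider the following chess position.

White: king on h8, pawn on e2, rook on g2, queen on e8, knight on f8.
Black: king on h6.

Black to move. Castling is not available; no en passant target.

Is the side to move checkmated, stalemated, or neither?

Black to move; black king on h6.
In check: no.
King squares — g5: attacked by Rg2; h5: attacked by Qe8; g6: attacked by Rg2; g7: attacked by Rg2; h7: attacked by Nf8.
Legal moves for Black: none.
Not in check and no legal moves → stalemate.

stalemate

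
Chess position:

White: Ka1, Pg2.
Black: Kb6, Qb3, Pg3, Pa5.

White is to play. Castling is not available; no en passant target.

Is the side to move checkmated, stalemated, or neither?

stalemate

White to move; white king on a1.
In check: no.
King squares — b1: attacked by Qb3; a2: attacked by Qb3; b2: attacked by Qb3.
Legal moves for White: none.
Not in check and no legal moves → stalemate.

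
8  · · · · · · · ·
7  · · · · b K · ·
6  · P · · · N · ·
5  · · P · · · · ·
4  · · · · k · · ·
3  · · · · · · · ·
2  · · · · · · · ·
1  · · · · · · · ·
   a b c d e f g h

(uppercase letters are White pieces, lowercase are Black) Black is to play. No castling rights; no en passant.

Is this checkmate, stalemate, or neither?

neither

Black to move; black king on e4.
In check: yes, from the white knight on f6.
King squares — d3: available; e3: available; f3: available; d4: available; f4: available; d5: attacked by Nf6; e5: available; f5: available.
Legal moves for Black: Kf5, Ke5, Kf4, Kd4, Kf3, Ke3, Kd3, Bxf6.
Black is in check but has 8 legal moves → neither.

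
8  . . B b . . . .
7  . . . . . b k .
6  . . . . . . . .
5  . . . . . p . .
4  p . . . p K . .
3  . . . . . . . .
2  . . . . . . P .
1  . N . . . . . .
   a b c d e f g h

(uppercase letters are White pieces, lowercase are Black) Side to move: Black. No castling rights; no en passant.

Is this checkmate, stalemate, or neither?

Black to move; black king on g7.
In check: no.
Legal moves for Black include: Be7, Bc7+, Bf6, Bb6, Bg5+, Ba5, Bh4, Kh8, Kg8, Kf8, Kh7, Kh6, Kg6, Kf6, Bg8, Be8, Bg6, Be6, ... (list truncated; more exist).
Black has legal moves and is not in check → neither.

neither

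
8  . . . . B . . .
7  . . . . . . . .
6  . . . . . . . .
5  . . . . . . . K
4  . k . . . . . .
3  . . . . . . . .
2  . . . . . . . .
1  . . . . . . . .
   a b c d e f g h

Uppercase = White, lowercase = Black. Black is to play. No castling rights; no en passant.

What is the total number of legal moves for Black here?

Black to move; king on b4.
In check: no.
Legal moves: Kc5, Ka5, Kc4, Kc3, Kb3, Ka3.
Count: 6.

6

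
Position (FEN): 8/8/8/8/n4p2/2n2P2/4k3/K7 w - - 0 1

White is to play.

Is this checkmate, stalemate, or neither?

White to move; white king on a1.
In check: no.
King squares — b1: attacked by Nc3; a2: attacked by Nc3; b2: attacked by Na4.
Legal moves for White: none.
Not in check and no legal moves → stalemate.

stalemate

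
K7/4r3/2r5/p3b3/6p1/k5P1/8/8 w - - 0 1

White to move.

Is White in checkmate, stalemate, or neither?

stalemate

White to move; white king on a8.
In check: no.
King squares — a7: attacked by Re7; b7: attacked by Re7; b8: attacked by Be5.
Legal moves for White: none.
Not in check and no legal moves → stalemate.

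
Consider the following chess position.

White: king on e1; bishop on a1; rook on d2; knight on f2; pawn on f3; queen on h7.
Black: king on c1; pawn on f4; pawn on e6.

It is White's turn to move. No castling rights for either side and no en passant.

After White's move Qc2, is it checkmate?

yes

After Qc2: black king on c1; in check: yes, from the white queen on c2.
King squares — b1: attacked by Qc2; d1: attacked by Ke1; b2: attacked by Ba1; c2: attacked by Rd2; d2: attacked by Ke1.
Black has no legal moves → checkmate.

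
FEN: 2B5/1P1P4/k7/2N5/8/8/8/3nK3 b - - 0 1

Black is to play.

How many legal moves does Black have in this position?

Black to move; king on a6.
In check: yes, from the white knight on c5.
Legal moves: Ka7, Kb6, Kb5, Ka5.
Count: 4.

4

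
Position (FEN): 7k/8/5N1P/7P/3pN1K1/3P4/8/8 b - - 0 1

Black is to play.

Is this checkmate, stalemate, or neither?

stalemate

Black to move; black king on h8.
In check: no.
King squares — g7: attacked by Ph6; h7: attacked by Nf6; g8: attacked by Nf6.
Legal moves for Black: none.
Not in check and no legal moves → stalemate.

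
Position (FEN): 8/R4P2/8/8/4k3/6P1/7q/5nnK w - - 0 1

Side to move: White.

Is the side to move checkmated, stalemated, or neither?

checkmate

White to move; white king on h1.
In check: yes, from the black queen on h2.
King squares — g1: attacked by Qh2; g2: attacked by Qh2; h2: attacked by Nf1.
Legal moves for White: none.
In check with no legal moves → checkmate.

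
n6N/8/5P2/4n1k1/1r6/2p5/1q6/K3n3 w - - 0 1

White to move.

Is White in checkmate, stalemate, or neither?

checkmate

White to move; white king on a1.
In check: yes, from the black queen on b2.
King squares — b1: attacked by Qb2; a2: attacked by Qb2; b2: attacked by Pc3.
Legal moves for White: none.
In check with no legal moves → checkmate.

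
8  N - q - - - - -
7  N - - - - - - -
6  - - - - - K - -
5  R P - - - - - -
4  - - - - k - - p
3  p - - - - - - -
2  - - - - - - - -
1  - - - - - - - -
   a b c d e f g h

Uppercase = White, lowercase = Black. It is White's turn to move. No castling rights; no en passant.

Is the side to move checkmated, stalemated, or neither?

neither

White to move; white king on f6.
In check: no.
Legal moves for White: Nc7, Nb6, Nxc8, Nc6, Kg7, Kf7, Ke7, Kg6, Kg5, Ra6, Ra4+, Rxa3, b6.
White has 13 legal moves and is not in check → neither.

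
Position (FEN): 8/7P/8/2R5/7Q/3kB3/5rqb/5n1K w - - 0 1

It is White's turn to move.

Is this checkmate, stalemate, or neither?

checkmate

White to move; white king on h1.
In check: yes, from the black queen on g2.
King squares — g1: attacked by Qg2; g2: attacked by Rf2; h2: attacked by Nf1.
Legal moves for White: none.
In check with no legal moves → checkmate.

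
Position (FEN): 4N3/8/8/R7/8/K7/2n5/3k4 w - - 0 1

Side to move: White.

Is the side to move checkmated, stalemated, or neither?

White to move; white king on a3.
In check: yes, from the black knight on c2.
King squares — a2: available; b2: available; b3: available; a4: available; b4: attacked by Nc2.
Legal moves for White: Ka4, Kb3, Kb2, Ka2.
White is in check but has 4 legal moves → neither.

neither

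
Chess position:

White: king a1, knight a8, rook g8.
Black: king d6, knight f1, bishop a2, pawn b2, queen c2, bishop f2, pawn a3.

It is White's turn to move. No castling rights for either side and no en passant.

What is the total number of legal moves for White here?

1

White to move; king on a1.
In check: yes, from the black pawn on b2.
Legal moves: Kxa2.
Count: 1.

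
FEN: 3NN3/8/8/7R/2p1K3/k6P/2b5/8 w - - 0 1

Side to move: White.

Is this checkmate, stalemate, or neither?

neither

White to move; white king on e4.
In check: yes, from the black bishop on c2.
Legal moves for White: Ke5, Kd5, Kf4, Kd4, Kf3, Ke3.
White is in check but has 6 legal moves → neither.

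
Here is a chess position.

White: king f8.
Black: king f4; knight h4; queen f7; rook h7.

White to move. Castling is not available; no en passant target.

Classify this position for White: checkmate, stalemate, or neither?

White to move; white king on f8.
In check: yes, from the black queen on f7.
King squares — e7: attacked by Qf7; f7: attacked by Rh7; g7: attacked by Qf7; e8: attacked by Qf7; g8: attacked by Qf7.
Legal moves for White: none.
In check with no legal moves → checkmate.

checkmate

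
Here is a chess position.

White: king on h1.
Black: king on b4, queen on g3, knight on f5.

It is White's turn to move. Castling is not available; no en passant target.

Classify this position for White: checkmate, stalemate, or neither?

stalemate

White to move; white king on h1.
In check: no.
King squares — g1: attacked by Qg3; g2: attacked by Qg3; h2: attacked by Qg3.
Legal moves for White: none.
Not in check and no legal moves → stalemate.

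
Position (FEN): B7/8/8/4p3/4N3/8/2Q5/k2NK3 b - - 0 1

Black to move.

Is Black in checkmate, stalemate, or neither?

stalemate

Black to move; black king on a1.
In check: no.
King squares — b1: attacked by Qc2; a2: attacked by Qc2; b2: attacked by Nd1.
Legal moves for Black: none.
Not in check and no legal moves → stalemate.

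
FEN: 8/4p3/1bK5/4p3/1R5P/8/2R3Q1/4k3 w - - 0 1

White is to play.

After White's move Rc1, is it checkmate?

yes

After Rc1: black king on e1; in check: yes, from the white rook on c1.
King squares — d1: attacked by Rc1; f1: attacked by Rc1; d2: attacked by Qg2; e2: attacked by Qg2; f2: attacked by Qg2.
Black has no legal moves → checkmate.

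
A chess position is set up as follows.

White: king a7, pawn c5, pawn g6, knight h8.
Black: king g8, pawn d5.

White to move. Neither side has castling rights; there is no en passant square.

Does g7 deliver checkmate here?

no

After g7: black king on g8; in check: no.
Black is not in check, so this cannot be checkmate.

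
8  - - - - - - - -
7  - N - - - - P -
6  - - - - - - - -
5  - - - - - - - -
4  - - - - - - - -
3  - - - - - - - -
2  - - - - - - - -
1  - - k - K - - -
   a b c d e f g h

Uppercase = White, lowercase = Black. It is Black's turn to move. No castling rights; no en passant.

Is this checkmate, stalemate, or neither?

Black to move; black king on c1.
In check: no.
Legal moves for Black: Kc2, Kb2, Kb1.
Black has 3 legal moves and is not in check → neither.

neither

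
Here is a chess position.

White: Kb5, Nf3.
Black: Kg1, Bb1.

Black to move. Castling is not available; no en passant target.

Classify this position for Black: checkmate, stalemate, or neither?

neither

Black to move; black king on g1.
In check: yes, from the white knight on f3.
Legal moves for Black: Kg2, Kf2, Kh1, Kf1.
Black is in check but has 4 legal moves → neither.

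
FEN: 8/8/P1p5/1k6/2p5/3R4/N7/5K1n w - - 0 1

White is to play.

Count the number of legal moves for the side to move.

22

White to move; king on f1.
In check: no.
Legal moves: Rd8, Rd7, Rd6, Rd5+, Rd4, Rh3, Rg3, Rf3, Re3, Rc3, Rb3+, Ra3, Rd2, Rd1, Nb4, Nc3+, Nc1, Kg2, Ke2, Kg1, Ke1, a7.
Count: 22.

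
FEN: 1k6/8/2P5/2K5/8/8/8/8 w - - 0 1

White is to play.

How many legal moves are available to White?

White to move; king on c5.
In check: no.
Legal moves: Kd6, Kb6, Kd5, Kb5, Kd4, Kc4, Kb4, c7+.
Count: 8.

8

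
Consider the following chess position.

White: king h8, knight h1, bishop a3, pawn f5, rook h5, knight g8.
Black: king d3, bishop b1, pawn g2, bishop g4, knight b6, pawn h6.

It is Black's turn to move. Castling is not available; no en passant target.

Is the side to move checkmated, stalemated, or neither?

Black to move; black king on d3.
In check: no.
Legal moves for Black include: Nc8, Na8, Nd7, Nd5, Nc4, Na4, Bxh5, Bxf5, Bh3, Bf3, Be2, Bd1, Ke4, Kd4, Kc4, Ke3, Kc3, Ke2, ... (list truncated; more exist).
Black has legal moves and is not in check → neither.

neither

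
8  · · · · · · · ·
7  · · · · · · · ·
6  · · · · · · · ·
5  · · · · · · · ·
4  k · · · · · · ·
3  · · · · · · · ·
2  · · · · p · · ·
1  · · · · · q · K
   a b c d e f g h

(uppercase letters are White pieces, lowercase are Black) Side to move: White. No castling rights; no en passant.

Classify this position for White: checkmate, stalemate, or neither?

neither

White to move; white king on h1.
In check: yes, from the black queen on f1.
Legal moves for White: Kh2.
White is in check but has 1 legal move → neither.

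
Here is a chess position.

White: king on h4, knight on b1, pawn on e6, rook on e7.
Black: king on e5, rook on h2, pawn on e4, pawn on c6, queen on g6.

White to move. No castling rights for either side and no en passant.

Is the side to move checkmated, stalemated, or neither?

White to move; white king on h4.
In check: yes, from the black rook on h2.
King squares — g3: attacked by Qg6; h3: attacked by Rh2; g4: attacked by Qg6; g5: attacked by Qg6; h5: attacked by Rh2.
Legal moves for White: none.
In check with no legal moves → checkmate.

checkmate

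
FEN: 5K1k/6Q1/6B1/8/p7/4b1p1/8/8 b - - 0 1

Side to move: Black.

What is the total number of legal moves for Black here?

Black to move; king on h8.
In check: yes, from the white queen on g7.
Legal moves: none.
Count: 0.

0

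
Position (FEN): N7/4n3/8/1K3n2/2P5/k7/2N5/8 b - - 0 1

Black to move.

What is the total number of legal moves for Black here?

Black to move; king on a3.
In check: yes, from the white knight on c2.
Legal moves: Kb3, Kb2, Ka2.
Count: 3.

3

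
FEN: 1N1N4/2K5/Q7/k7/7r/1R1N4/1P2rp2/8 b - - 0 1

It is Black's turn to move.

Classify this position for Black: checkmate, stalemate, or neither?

Black to move; black king on a5.
In check: yes, from the white queen on a6.
King squares — a4: attacked by Qa6; b4: attacked by Rb3; b5: attacked by Rb3; a6: attacked by Nb8; b6: attacked by Rb3.
Legal moves for Black: none.
In check with no legal moves → checkmate.

checkmate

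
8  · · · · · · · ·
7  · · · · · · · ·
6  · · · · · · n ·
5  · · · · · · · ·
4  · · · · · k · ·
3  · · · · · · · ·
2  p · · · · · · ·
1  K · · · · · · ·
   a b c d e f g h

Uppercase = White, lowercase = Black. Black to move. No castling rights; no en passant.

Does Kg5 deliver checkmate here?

no

After Kg5: white king on a1; in check: no.
White is not in check, so this cannot be checkmate.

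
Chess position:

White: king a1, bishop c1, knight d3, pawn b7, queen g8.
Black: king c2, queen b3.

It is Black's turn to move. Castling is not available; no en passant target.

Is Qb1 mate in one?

yes

After Qb1: white king on a1; in check: yes, from the black queen on b1.
King squares — b1: attacked by Kc2; a2: attacked by Qb1; b2: attacked by Qb1.
White has no legal moves → checkmate.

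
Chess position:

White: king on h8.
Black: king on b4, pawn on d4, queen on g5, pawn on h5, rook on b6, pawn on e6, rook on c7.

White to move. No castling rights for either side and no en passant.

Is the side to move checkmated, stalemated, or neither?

stalemate

White to move; white king on h8.
In check: no.
King squares — g7: attacked by Qg5; h7: attacked by Rc7; g8: attacked by Qg5.
Legal moves for White: none.
Not in check and no legal moves → stalemate.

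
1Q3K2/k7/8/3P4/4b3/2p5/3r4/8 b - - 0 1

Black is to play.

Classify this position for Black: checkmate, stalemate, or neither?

neither

Black to move; black king on a7.
In check: yes, from the white queen on b8.
Legal moves for Black: Kxb8, Ka6.
Black is in check but has 2 legal moves → neither.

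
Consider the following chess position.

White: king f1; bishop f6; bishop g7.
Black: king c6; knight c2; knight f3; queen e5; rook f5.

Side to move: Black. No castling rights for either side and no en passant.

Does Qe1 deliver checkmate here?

no

After Qe1: white king on f1; in check: yes, from the black queen on e1.
White has 1 legal reply: Kg2.
In check but a legal move exists → not checkmate.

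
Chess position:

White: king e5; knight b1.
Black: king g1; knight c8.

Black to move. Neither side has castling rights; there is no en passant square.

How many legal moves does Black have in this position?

9

Black to move; king on g1.
In check: no.
Legal moves: Ne7, Na7, Nd6, Nb6, Kh2, Kg2, Kf2, Kh1, Kf1.
Count: 9.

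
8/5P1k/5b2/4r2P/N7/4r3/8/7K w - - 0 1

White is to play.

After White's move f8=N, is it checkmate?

After f8=N: black king on h7; in check: yes, from the white knight on f8.
Black has 4 legal replies: Kh8, Kg8, Kg7, Kh6.
In check but a legal move exists → not checkmate.

no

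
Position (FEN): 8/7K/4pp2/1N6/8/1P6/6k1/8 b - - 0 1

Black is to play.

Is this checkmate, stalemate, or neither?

Black to move; black king on g2.
In check: no.
Legal moves for Black: Kh3, Kg3, Kf3, Kh2, Kf2, Kh1, Kg1, Kf1, f5, e5.
Black has 10 legal moves and is not in check → neither.

neither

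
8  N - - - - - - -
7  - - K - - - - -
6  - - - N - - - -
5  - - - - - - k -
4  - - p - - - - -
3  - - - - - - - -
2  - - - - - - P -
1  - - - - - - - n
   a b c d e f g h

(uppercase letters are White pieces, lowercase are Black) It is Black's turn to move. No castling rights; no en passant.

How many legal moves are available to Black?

10

Black to move; king on g5.
In check: no.
Legal moves: Kh6, Kg6, Kf6, Kh5, Kh4, Kg4, Kf4, Ng3, Nf2, c3.
Count: 10.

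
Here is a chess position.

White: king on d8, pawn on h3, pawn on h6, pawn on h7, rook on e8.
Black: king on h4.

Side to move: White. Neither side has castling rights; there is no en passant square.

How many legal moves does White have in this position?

White to move; king on d8.
In check: no.
Legal moves: Rh8, Rg8, Rf8, Re7, Re6, Re5, Re4+, Re3, Re2, Re1, Kc8, Ke7, Kd7, Kc7, h8=Q, h8=R, h8=B, h8=N.
Count: 18.

18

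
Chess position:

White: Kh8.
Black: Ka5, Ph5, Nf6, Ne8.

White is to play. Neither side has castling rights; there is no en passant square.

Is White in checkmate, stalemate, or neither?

White to move; white king on h8.
In check: no.
King squares — g7: attacked by Ne8; h7: attacked by Nf6; g8: attacked by Nf6.
Legal moves for White: none.
Not in check and no legal moves → stalemate.

stalemate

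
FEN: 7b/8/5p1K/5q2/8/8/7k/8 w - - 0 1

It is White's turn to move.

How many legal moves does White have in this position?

0

White to move; king on h6.
In check: no.
Legal moves: none.
Count: 0.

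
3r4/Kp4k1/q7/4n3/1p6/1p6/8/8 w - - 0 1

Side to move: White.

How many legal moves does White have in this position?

White to move; king on a7.
In check: yes, from the black queen on a6.
Legal moves: none.
Count: 0.

0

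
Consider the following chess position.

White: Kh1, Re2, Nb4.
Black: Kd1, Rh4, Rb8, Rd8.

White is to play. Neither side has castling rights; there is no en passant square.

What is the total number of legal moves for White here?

White to move; king on h1.
In check: yes, from the black rook on h4.
Legal moves: Kg2, Kg1, Rh2.
Count: 3.

3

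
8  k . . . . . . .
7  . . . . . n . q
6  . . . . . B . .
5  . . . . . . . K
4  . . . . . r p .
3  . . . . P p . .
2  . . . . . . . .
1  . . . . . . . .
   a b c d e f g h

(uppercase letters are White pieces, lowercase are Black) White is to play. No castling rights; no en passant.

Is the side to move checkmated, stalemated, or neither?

White to move; white king on h5.
In check: yes, from the black queen on h7.
King squares — g4: attacked by Rf4; h4: attacked by Qh7; g5: attacked by Nf7; g6: attacked by Qh7; h6: attacked by Nf7.
Legal moves for White: none.
In check with no legal moves → checkmate.

checkmate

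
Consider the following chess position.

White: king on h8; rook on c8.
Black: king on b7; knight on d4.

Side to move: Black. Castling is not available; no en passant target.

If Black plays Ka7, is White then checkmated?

no

After Ka7: white king on h8; in check: no.
White is not in check, so this cannot be checkmate.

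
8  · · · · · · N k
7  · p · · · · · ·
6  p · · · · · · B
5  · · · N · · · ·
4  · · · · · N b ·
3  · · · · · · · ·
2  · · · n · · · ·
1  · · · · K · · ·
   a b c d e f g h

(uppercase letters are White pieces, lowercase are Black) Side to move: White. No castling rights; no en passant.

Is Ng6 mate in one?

After Ng6: black king on h8; in check: yes, from the white knight on g6.
Black has 2 legal replies: Kxg8, Kh7.
In check but a legal move exists → not checkmate.

no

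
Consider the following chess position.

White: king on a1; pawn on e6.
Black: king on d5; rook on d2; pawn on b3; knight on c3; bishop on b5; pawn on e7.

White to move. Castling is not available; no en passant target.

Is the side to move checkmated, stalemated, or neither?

stalemate

White to move; white king on a1.
In check: no.
King squares — b1: attacked by Nc3; a2: attacked by Rd2; b2: attacked by Rd2.
Legal moves for White: none.
Not in check and no legal moves → stalemate.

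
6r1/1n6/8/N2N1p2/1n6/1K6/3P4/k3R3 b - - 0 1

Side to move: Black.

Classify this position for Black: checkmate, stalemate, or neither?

Black to move; black king on a1.
In check: yes, from the white rook on e1.
King squares — b1: attacked by Re1; a2: attacked by Kb3; b2: attacked by Kb3.
Legal moves for Black: none.
In check with no legal moves → checkmate.

checkmate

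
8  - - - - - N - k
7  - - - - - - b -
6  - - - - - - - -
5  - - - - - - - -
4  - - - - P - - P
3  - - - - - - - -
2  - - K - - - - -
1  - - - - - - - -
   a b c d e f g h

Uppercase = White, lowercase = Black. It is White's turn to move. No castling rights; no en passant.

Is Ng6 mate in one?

After Ng6: black king on h8; in check: yes, from the white knight on g6.
Black has 2 legal replies: Kg8, Kh7.
In check but a legal move exists → not checkmate.

no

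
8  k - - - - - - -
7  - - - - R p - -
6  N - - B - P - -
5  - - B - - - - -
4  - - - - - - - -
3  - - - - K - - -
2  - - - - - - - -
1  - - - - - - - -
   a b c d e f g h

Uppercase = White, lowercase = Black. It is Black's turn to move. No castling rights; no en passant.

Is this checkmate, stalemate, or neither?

stalemate

Black to move; black king on a8.
In check: no.
King squares — a7: attacked by Bc5; b7: attacked by Re7; b8: attacked by Na6.
Legal moves for Black: none.
Not in check and no legal moves → stalemate.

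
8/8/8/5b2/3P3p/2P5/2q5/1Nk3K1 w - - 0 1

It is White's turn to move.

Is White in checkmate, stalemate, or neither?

White to move; white king on g1.
In check: no.
Legal moves for White: Kh1, Kf1, Na3, Nd2, d5, c4.
White has 6 legal moves and is not in check → neither.

neither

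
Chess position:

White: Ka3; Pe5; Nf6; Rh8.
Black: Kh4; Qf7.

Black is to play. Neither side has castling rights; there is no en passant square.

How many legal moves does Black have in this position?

4

Black to move; king on h4.
In check: yes, from the white rook on h8.
Legal moves: Kg5, Kg3, Qh7, Qh5.
Count: 4.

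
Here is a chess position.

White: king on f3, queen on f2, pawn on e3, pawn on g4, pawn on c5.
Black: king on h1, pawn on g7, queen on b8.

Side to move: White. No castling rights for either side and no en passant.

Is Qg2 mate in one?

yes

After Qg2: black king on h1; in check: yes, from the white queen on g2.
King squares — g1: attacked by Qg2; g2: attacked by Kf3; h2: attacked by Qg2.
Black has no legal moves → checkmate.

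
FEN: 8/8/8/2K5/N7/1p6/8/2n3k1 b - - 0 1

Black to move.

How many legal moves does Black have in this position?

9

Black to move; king on g1.
In check: no.
Legal moves: Kh2, Kg2, Kf2, Kh1, Kf1, Nd3+, Ne2, Na2, b2.
Count: 9.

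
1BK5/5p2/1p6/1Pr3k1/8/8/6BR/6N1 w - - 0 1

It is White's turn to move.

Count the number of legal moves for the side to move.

White to move; king on c8.
In check: yes, from the black rook on c5.
Legal moves: Kd8, Kd7, Kb7, Bc7, Bc6.
Count: 5.

5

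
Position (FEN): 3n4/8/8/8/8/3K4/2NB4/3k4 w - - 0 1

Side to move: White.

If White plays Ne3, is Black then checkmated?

yes

After Ne3: black king on d1; in check: yes, from the white knight on e3.
King squares — c1: attacked by Bd2; e1: attacked by Bd2; c2: attacked by Kd3; d2: attacked by Kd3; e2: attacked by Kd3.
Black has no legal moves → checkmate.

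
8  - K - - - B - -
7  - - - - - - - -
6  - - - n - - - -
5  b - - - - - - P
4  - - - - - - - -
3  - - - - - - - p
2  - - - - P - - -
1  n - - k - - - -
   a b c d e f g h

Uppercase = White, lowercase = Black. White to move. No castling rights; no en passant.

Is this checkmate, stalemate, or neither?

White to move; white king on b8.
In check: no.
Legal moves for White: Bg7, Be7, Bh6, Bxd6, Ka8, Ka7, h6, e3, e4.
White has 9 legal moves and is not in check → neither.

neither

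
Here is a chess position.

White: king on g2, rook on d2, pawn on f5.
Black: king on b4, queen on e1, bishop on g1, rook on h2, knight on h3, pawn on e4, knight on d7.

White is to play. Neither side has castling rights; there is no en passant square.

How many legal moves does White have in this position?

0

White to move; king on g2.
In check: yes, from the black rook on h2.
Legal moves: none.
Count: 0.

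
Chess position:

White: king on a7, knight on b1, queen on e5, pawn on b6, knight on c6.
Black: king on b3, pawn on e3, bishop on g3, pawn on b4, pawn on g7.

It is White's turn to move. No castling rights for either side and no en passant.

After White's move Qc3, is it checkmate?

no

After Qc3: black king on b3; in check: yes, from the white queen on c3.
Black has 3 legal replies: Ka4, Ka2, bxc3.
In check but a legal move exists → not checkmate.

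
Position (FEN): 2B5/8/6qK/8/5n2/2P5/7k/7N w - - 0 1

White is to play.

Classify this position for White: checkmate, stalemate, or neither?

White to move; white king on h6.
In check: yes, from the black queen on g6.
King squares — g5: attacked by Qg6; h5: attacked by Nf4; g6: attacked by Nf4; g7: attacked by Qg6; h7: attacked by Qg6.
Legal moves for White: none.
In check with no legal moves → checkmate.

checkmate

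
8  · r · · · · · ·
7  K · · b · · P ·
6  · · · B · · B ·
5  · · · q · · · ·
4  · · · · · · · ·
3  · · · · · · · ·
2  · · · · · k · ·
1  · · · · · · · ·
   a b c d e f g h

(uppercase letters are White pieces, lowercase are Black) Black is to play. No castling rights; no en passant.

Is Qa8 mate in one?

yes

After Qa8: white king on a7; in check: yes, from the black queen on a8.
King squares — a6: attacked by Qa8; b6: attacked by Rb8; b7: attacked by Qa8; a8: attacked by Rb8; b8: attacked by Qa8.
White has no legal moves → checkmate.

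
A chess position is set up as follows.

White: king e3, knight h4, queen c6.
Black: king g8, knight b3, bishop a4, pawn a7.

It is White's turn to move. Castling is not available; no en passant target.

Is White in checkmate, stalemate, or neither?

White to move; white king on e3.
In check: no.
Legal moves for White include: Qe8+, Qc8+, Qa8+, Qd7, Qc7, Qb7, Qh6, Qg6+, Qf6, Qe6+, Qd6, Qb6, Qa6, Qd5+, Qc5, Qb5, Qe4, Qc4+, ... (list truncated; more exist).
White has legal moves and is not in check → neither.

neither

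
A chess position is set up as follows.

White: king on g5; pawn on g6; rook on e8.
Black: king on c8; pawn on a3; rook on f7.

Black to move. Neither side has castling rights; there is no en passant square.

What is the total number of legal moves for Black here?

Black to move; king on c8.
In check: yes, from the white rook on e8.
Legal moves: Kd7, Kc7, Kb7.
Count: 3.

3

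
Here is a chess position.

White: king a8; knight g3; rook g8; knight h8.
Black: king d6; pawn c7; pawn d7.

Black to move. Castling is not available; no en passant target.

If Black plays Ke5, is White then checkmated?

After Ke5: white king on a8; in check: no.
White is not in check, so this cannot be checkmate.

no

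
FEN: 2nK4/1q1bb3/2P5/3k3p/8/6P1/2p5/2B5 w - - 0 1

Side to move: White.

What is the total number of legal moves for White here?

White to move; king on d8.
In check: yes, from the black bishop on e7.
Legal moves: none.
Count: 0.

0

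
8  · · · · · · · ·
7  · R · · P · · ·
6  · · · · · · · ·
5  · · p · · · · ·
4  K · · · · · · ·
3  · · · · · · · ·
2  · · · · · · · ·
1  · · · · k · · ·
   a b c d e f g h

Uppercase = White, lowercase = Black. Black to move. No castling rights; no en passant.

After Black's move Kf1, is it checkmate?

no

After Kf1: white king on a4; in check: no.
White is not in check, so this cannot be checkmate.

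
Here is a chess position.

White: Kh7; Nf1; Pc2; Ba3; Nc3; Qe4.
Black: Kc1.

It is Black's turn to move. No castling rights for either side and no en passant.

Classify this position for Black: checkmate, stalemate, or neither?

checkmate

Black to move; black king on c1.
In check: yes, from the white bishop on a3.
King squares — b1: attacked by Nc3; d1: attacked by Nc3; b2: attacked by Ba3; c2: attacked by Qe4; d2: attacked by Nf1.
Legal moves for Black: none.
In check with no legal moves → checkmate.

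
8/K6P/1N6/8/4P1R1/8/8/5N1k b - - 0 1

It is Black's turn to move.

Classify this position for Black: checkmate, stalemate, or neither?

stalemate

Black to move; black king on h1.
In check: no.
King squares — g1: attacked by Rg4; g2: attacked by Rg4; h2: attacked by Nf1.
Legal moves for Black: none.
Not in check and no legal moves → stalemate.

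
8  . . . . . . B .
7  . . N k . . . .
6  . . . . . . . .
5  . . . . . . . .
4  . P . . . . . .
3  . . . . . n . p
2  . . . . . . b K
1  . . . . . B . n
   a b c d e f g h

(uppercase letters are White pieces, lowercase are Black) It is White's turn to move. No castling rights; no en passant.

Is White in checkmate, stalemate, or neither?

checkmate

White to move; white king on h2.
In check: yes, from the black knight on f3.
King squares — g1: attacked by Nf3; h1: attacked by Bg2; g2: attacked by Ph3; g3: attacked by Nh1; h3: attacked by Bg2.
Legal moves for White: none.
In check with no legal moves → checkmate.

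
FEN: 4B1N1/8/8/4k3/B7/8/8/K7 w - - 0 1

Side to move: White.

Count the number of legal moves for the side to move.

White to move; king on a1.
In check: no.
Legal moves: Ne7, Nh6, Nf6, Bf7, Bed7, Bg6, Bec6, Bh5, Beb5, Bad7, Bac6, Bab5, Bb3, Bc2, Bd1, Kb2, Ka2, Kb1.
Count: 18.

18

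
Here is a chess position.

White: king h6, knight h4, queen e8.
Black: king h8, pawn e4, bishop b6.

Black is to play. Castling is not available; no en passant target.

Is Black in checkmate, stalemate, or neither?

checkmate

Black to move; black king on h8.
In check: yes, from the white queen on e8.
King squares — g7: attacked by Kh6; h7: attacked by Kh6; g8: attacked by Qe8.
Legal moves for Black: none.
In check with no legal moves → checkmate.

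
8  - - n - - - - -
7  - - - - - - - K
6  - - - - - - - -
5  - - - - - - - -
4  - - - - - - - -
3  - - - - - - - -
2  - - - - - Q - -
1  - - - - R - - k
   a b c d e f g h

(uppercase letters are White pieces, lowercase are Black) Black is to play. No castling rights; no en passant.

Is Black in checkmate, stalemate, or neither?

checkmate

Black to move; black king on h1.
In check: yes, from the white rook on e1.
King squares — g1: attacked by Re1; g2: attacked by Qf2; h2: attacked by Qf2.
Legal moves for Black: none.
In check with no legal moves → checkmate.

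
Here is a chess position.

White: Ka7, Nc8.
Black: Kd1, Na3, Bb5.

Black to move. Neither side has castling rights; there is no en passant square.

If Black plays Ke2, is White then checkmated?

After Ke2: white king on a7; in check: no.
White is not in check, so this cannot be checkmate.

no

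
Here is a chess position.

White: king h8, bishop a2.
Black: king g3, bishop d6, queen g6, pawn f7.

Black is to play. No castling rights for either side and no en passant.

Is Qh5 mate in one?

After Qh5: white king on h8; in check: yes, from the black queen on h5.
White has 2 legal replies: Kg8, Kg7.
In check but a legal move exists → not checkmate.

no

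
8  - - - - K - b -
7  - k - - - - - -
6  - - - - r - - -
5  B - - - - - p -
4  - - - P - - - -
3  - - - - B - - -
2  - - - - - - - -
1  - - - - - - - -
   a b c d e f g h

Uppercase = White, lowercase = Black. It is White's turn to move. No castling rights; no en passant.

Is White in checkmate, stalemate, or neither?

neither

White to move; white king on e8.
In check: yes, from the black rook on e6.
Legal moves for White: Kf8, Kd8, Kd7.
White is in check but has 3 legal moves → neither.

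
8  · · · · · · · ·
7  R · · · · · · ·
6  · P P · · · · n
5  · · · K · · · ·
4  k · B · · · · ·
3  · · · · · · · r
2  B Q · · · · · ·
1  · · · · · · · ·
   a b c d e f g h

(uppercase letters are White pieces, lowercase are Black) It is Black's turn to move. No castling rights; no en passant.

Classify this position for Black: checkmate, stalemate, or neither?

checkmate

Black to move; black king on a4.
In check: yes, from the white rook on a7.
King squares — a3: attacked by Qb2; b3: attacked by Ba2; b4: attacked by Qb2; a5: attacked by Ra7; b5: attacked by Qb2.
Legal moves for Black: none.
In check with no legal moves → checkmate.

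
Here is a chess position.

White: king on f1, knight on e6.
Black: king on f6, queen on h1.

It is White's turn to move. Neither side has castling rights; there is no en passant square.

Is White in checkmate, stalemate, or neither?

White to move; white king on f1.
In check: yes, from the black queen on h1.
Legal moves for White: Kf2, Ke2.
White is in check but has 2 legal moves → neither.

neither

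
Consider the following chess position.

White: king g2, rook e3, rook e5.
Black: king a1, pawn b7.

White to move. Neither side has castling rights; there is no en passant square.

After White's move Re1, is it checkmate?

no

After Re1: black king on a1; in check: yes, from the white rook on e1.
Black has 2 legal replies: Kb2, Ka2.
In check but a legal move exists → not checkmate.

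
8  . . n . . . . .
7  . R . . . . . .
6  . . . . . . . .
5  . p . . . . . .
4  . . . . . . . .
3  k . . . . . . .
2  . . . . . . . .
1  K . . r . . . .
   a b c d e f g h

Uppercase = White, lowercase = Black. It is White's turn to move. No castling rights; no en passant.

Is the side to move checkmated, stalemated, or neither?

White to move; white king on a1.
In check: yes, from the black rook on d1.
King squares — b1: attacked by Rd1; a2: attacked by Ka3; b2: attacked by Ka3.
Legal moves for White: none.
In check with no legal moves → checkmate.

checkmate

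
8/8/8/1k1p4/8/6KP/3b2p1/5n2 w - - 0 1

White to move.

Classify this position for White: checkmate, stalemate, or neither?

White to move; white king on g3.
In check: yes, from the black knight on f1.
King squares — f2: available; g2: available; h2: attacked by Nf1; f3: available; h3: own pawn; f4: attacked by Bd2; g4: available; h4: available.
Legal moves for White: Kh4, Kg4, Kf3, Kxg2, Kf2.
White is in check but has 5 legal moves → neither.

neither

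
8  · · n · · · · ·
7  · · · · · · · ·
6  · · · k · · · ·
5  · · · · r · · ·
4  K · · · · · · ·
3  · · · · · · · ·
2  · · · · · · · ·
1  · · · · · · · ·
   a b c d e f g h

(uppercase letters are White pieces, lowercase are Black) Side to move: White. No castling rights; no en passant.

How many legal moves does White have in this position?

White to move; king on a4.
In check: no.
Legal moves: Kb4, Kb3, Ka3.
Count: 3.

3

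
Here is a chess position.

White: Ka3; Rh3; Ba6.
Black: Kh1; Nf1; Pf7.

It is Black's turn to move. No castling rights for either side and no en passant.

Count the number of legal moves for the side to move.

3

Black to move; king on h1.
In check: yes, from the white rook on h3.
Legal moves: Kg2, Kg1, Nh2.
Count: 3.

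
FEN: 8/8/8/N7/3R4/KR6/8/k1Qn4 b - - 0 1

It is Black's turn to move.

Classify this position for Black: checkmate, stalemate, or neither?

checkmate

Black to move; black king on a1.
In check: yes, from the white queen on c1.
King squares — b1: attacked by Qc1; a2: attacked by Ka3; b2: attacked by Qc1.
Legal moves for Black: none.
In check with no legal moves → checkmate.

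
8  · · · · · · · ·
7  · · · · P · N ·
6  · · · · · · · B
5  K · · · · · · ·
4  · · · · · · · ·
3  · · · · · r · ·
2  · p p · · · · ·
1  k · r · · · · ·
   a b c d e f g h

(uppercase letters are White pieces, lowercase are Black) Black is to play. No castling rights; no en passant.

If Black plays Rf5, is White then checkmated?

no

After Rf5: white king on a5; in check: yes, from the black rook on f5.
White has 5 legal replies: Kb6, Ka6, Kb4, Ka4, Nxf5.
In check but a legal move exists → not checkmate.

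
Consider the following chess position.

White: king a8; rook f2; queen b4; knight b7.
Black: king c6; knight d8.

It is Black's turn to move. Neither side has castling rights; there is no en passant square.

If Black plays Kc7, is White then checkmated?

no

After Kc7: white king on a8; in check: no.
White is not in check, so this cannot be checkmate.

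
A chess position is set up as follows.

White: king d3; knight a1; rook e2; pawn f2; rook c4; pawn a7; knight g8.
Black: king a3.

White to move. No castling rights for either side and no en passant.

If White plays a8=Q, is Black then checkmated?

yes

After a8=Q: black king on a3; in check: yes, from the white queen on a8.
King squares — a2: attacked by Re2; b2: attacked by Re2; b3: attacked by Na1; a4: attacked by Rc4; b4: attacked by Rc4.
Black has no legal moves → checkmate.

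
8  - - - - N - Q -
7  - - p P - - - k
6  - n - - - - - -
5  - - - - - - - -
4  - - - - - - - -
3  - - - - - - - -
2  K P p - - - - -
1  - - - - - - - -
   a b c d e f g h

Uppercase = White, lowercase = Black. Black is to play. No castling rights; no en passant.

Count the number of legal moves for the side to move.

2

Black to move; king on h7.
In check: yes, from the white queen on g8.
Legal moves: Kxg8, Kh6.
Count: 2.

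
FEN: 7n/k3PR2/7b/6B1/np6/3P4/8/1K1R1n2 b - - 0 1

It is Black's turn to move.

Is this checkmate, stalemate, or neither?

Black to move; black king on a7.
In check: no.
Legal moves for Black include: Nxf7, Ng6, Kb8, Ka8, Kb7, Kb6, Ka6, Bf8, Bg7, Bxg5, Nb6, Nc5, Nc3+, Nb2, Ng3, Ne3, Nh2, Nd2+, ... (list truncated; more exist).
Black has legal moves and is not in check → neither.

neither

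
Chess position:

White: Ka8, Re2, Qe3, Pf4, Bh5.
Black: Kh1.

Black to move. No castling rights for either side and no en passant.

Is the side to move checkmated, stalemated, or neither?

Black to move; black king on h1.
In check: no.
King squares — g1: attacked by Qe3; g2: attacked by Re2; h2: attacked by Re2.
Legal moves for Black: none.
Not in check and no legal moves → stalemate.

stalemate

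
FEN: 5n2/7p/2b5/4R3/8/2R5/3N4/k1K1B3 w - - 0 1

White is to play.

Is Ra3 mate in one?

After Ra3: black king on a1; in check: yes, from the white rook on a3.
King squares — b1: attacked by Kc1; a2: attacked by Ra3; b2: attacked by Kc1.
Black has no legal moves → checkmate.

yes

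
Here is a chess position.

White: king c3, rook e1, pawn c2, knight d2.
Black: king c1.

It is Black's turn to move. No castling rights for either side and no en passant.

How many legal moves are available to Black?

Black to move; king on c1.
In check: yes, from the white rook on e1.
Legal moves: none.
Count: 0.

0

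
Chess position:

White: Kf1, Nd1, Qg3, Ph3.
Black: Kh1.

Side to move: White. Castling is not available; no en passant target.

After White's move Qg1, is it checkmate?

yes

After Qg1: black king on h1; in check: yes, from the white queen on g1.
King squares — g1: attacked by Kf1; g2: attacked by Kf1; h2: attacked by Qg1.
Black has no legal moves → checkmate.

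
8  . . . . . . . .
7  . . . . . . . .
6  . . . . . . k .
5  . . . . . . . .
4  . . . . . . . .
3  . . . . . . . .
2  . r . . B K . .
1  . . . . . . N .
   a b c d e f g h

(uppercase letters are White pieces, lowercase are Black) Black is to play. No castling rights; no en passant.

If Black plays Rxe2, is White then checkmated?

no

After Rxe2: white king on f2; in check: yes, from the black rook on e2.
White has 5 legal replies: Kg3, Kf3, Kxe2, Kf1, Nxe2.
In check but a legal move exists → not checkmate.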